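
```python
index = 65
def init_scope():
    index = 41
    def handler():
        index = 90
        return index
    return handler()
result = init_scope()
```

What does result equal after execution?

Step 1: Three scopes define index: global (65), init_scope (41), handler (90).
Step 2: handler() has its own local index = 90, which shadows both enclosing and global.
Step 3: result = 90 (local wins in LEGB)

The answer is 90.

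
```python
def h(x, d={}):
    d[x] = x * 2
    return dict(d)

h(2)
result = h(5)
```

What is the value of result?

Step 1: Mutable default dict is shared across calls.
Step 2: First call adds 2: 4. Second call adds 5: 10.
Step 3: result = {2: 4, 5: 10}

The answer is {2: 4, 5: 10}.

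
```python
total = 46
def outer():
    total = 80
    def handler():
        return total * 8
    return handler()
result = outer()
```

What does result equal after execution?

Step 1: outer() shadows global total with total = 80.
Step 2: handler() finds total = 80 in enclosing scope, computes 80 * 8 = 640.
Step 3: result = 640

The answer is 640.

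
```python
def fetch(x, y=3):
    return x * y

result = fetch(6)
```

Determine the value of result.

Step 1: fetch(6) uses default y = 3.
Step 2: Returns 6 * 3 = 18.
Step 3: result = 18

The answer is 18.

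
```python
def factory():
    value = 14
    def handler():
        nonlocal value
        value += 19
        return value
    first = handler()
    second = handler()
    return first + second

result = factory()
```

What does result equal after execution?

Step 1: value starts at 14.
Step 2: First call: value = 14 + 19 = 33, returns 33.
Step 3: Second call: value = 33 + 19 = 52, returns 52.
Step 4: result = 33 + 52 = 85

The answer is 85.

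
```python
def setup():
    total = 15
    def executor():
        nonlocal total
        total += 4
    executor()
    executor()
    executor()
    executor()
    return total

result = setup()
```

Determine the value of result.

Step 1: total starts at 15.
Step 2: executor() is called 4 times, each adding 4.
Step 3: total = 15 + 4 * 4 = 31

The answer is 31.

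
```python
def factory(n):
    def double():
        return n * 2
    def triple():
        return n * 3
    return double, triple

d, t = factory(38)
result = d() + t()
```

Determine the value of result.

Step 1: Both closures capture the same n = 38.
Step 2: d() = 38 * 2 = 76, t() = 38 * 3 = 114.
Step 3: result = 76 + 114 = 190

The answer is 190.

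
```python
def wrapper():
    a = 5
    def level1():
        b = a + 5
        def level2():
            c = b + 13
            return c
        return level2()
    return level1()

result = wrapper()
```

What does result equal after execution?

Step 1: a = 5. b = a + 5 = 10.
Step 2: c = b + 13 = 10 + 13 = 23.
Step 3: result = 23

The answer is 23.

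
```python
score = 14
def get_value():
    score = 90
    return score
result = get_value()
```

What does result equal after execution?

Step 1: Global score = 14.
Step 2: get_value() creates local score = 90, shadowing the global.
Step 3: Returns local score = 90. result = 90

The answer is 90.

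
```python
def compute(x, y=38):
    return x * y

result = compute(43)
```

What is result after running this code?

Step 1: compute(43) uses default y = 38.
Step 2: Returns 43 * 38 = 1634.
Step 3: result = 1634

The answer is 1634.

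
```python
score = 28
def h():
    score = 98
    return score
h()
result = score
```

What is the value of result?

Step 1: score = 28 globally.
Step 2: h() creates a LOCAL score = 98 (no global keyword!).
Step 3: The global score is unchanged. result = 28

The answer is 28.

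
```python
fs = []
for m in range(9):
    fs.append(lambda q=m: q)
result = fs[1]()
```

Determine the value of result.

Step 1: Default argument q=m captures m's value at each iteration.
Step 2: fs[1] captured q = 1 when m was 1.
Step 3: result = 1

The answer is 1.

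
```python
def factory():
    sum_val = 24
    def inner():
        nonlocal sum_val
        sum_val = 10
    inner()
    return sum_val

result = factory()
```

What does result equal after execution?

Step 1: factory() sets sum_val = 24.
Step 2: inner() uses nonlocal to reassign sum_val = 10.
Step 3: result = 10

The answer is 10.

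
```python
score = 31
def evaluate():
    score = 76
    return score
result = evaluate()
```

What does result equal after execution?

Step 1: Global score = 31.
Step 2: evaluate() creates local score = 76, shadowing the global.
Step 3: Returns local score = 76. result = 76

The answer is 76.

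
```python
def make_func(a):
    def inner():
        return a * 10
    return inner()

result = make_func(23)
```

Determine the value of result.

Step 1: make_func(23) binds parameter a = 23.
Step 2: inner() accesses a = 23 from enclosing scope.
Step 3: result = 23 * 10 = 230

The answer is 230.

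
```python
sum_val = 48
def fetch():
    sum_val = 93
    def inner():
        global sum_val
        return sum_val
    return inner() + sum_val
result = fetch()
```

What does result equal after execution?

Step 1: Global sum_val = 48. fetch() shadows with local sum_val = 93.
Step 2: inner() uses global keyword, so inner() returns global sum_val = 48.
Step 3: fetch() returns 48 + 93 = 141

The answer is 141.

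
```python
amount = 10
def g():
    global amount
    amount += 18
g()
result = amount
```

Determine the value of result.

Step 1: amount = 10 globally.
Step 2: g() modifies global amount: amount += 18 = 28.
Step 3: result = 28

The answer is 28.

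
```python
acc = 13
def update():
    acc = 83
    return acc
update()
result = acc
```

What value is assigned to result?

Step 1: Global acc = 13.
Step 2: update() creates local acc = 83 (shadow, not modification).
Step 3: After update() returns, global acc is unchanged. result = 13

The answer is 13.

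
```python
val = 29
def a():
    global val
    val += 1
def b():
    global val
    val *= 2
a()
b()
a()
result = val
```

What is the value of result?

Step 1: val = 29.
Step 2: a(): val = 29 + 1 = 30.
Step 3: b(): val = 30 * 2 = 60.
Step 4: a(): val = 60 + 1 = 61

The answer is 61.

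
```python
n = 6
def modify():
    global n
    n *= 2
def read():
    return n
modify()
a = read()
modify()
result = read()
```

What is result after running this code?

Step 1: n = 6.
Step 2: First modify(): n = 6 * 2 = 12.
Step 3: Second modify(): n = 12 * 2 = 24.
Step 4: read() returns 24

The answer is 24.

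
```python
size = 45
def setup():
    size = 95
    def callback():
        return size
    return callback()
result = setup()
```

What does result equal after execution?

Step 1: size = 45 globally, but setup() defines size = 95 locally.
Step 2: callback() looks up size. Not in local scope, so checks enclosing scope (setup) and finds size = 95.
Step 3: result = 95

The answer is 95.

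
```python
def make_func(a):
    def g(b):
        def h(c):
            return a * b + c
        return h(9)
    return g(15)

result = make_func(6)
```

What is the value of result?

Step 1: a = 6, b = 15, c = 9.
Step 2: h() computes a * b + c = 6 * 15 + 9 = 99.
Step 3: result = 99

The answer is 99.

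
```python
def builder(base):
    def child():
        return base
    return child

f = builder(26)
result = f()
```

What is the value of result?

Step 1: builder(26) creates closure capturing base = 26.
Step 2: f() returns the captured base = 26.
Step 3: result = 26

The answer is 26.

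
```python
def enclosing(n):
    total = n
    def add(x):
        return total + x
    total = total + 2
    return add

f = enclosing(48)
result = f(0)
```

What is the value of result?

Step 1: enclosing(48) sets total = 48, then total = 48 + 2 = 50.
Step 2: Closures capture by reference, so add sees total = 50.
Step 3: f(0) returns 50 + 0 = 50

The answer is 50.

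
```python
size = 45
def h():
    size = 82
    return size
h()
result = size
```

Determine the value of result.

Step 1: size = 45 globally.
Step 2: h() creates a LOCAL size = 82 (no global keyword!).
Step 3: The global size is unchanged. result = 45

The answer is 45.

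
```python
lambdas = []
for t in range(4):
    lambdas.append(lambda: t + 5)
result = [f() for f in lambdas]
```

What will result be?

Step 1: All lambdas capture t by reference. After the loop, t = 3.
Step 2: Each call returns 3 + 5 = 8.
Step 3: result = [8, 8, 8, 8]

The answer is [8, 8, 8, 8].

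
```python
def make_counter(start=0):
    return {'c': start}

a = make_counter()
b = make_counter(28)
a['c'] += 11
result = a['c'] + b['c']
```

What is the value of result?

Step 1: make_counter() returns a new dict each call (immutable default 0).
Step 2: a = {'c': 0}, b = {'c': 28}.
Step 3: a['c'] += 11 = 11. result = 11 + 28 = 39

The answer is 39.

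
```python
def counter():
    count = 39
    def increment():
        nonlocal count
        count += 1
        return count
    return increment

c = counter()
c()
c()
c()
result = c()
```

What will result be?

Step 1: counter() creates closure with count = 39.
Step 2: Each c() call increments count via nonlocal. After 4 calls: 39 + 4 = 43.
Step 3: result = 43

The answer is 43.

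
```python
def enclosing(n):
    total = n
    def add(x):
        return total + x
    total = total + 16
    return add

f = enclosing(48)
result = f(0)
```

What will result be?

Step 1: enclosing(48) sets total = 48, then total = 48 + 16 = 64.
Step 2: Closures capture by reference, so add sees total = 64.
Step 3: f(0) returns 64 + 0 = 64

The answer is 64.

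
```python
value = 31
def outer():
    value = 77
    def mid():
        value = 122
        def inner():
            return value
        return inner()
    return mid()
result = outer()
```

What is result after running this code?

Step 1: Three levels of shadowing: global 31, outer 77, mid 122.
Step 2: inner() finds value = 122 in enclosing mid() scope.
Step 3: result = 122

The answer is 122.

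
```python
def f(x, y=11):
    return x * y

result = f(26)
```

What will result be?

Step 1: f(26) uses default y = 11.
Step 2: Returns 26 * 11 = 286.
Step 3: result = 286

The answer is 286.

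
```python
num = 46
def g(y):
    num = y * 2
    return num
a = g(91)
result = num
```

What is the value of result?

Step 1: Global num = 46.
Step 2: g(91) creates local num = 91 * 2 = 182.
Step 3: Global num unchanged because no global keyword. result = 46

The answer is 46.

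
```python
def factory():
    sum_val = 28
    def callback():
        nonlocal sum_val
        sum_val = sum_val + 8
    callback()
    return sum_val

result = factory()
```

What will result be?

Step 1: factory() sets sum_val = 28.
Step 2: callback() uses nonlocal to modify sum_val in factory's scope: sum_val = 28 + 8 = 36.
Step 3: factory() returns the modified sum_val = 36

The answer is 36.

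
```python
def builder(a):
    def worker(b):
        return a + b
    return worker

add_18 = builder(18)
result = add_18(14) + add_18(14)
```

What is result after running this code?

Step 1: add_18 captures a = 18.
Step 2: add_18(14) = 18 + 14 = 32, called twice.
Step 3: result = 32 + 32 = 64

The answer is 64.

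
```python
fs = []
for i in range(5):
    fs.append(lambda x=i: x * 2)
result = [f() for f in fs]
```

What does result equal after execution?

Step 1: Default arg x=i captures i at each iteration.
Step 2: fs[k] has x defaulting to k, returns k * 2.
Step 3: result = [0, 2, 4, 6, 8]

The answer is [0, 2, 4, 6, 8].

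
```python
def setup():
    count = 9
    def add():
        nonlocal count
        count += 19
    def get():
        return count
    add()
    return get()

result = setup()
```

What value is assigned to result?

Step 1: count = 9. add() modifies it via nonlocal, get() reads it.
Step 2: add() makes count = 9 + 19 = 28.
Step 3: get() returns 28. result = 28

The answer is 28.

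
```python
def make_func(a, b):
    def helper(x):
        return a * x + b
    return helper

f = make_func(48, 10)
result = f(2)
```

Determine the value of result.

Step 1: make_func(48, 10) captures a = 48, b = 10.
Step 2: f(2) computes 48 * 2 + 10 = 106.
Step 3: result = 106

The answer is 106.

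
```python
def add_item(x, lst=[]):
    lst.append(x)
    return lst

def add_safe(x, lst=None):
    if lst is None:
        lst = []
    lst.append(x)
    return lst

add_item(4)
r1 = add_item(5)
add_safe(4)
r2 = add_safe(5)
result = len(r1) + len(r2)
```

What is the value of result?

Step 1: add_item shares mutable default: after 2 calls, lst = [4, 5], len = 2.
Step 2: add_safe creates fresh list each time: r2 = [5], len = 1.
Step 3: result = 2 + 1 = 3

The answer is 3.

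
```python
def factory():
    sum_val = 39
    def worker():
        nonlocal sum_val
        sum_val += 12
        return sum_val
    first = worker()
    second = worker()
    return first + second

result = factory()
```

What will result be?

Step 1: sum_val starts at 39.
Step 2: First call: sum_val = 39 + 12 = 51, returns 51.
Step 3: Second call: sum_val = 51 + 12 = 63, returns 63.
Step 4: result = 51 + 63 = 114

The answer is 114.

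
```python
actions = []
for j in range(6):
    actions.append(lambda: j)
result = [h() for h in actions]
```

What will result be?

Step 1: All 6 lambdas share the same variable j.
Step 2: After the loop, j = 5.
Step 3: Each call returns 5. result = [5, 5, 5, 5, 5, 5]

The answer is [5, 5, 5, 5, 5, 5].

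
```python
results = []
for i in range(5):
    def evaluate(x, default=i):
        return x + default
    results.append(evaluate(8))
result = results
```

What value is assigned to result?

Step 1: Default argument default=i is evaluated at function definition time.
Step 2: Each iteration creates evaluate with default = current i value.
Step 3: evaluate(8) returns 8 + default. results = [8, 9, 10, 11, 12]

The answer is [8, 9, 10, 11, 12].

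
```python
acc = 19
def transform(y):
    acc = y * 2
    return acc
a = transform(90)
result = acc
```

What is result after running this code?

Step 1: Global acc = 19.
Step 2: transform(90) creates local acc = 90 * 2 = 180.
Step 3: Global acc unchanged because no global keyword. result = 19

The answer is 19.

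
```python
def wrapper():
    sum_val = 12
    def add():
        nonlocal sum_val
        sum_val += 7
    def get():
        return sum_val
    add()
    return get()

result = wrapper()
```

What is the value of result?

Step 1: sum_val = 12. add() modifies it via nonlocal, get() reads it.
Step 2: add() makes sum_val = 12 + 7 = 19.
Step 3: get() returns 19. result = 19

The answer is 19.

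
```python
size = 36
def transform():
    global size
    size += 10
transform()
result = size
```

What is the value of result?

Step 1: size = 36 globally.
Step 2: transform() modifies global size: size += 10 = 46.
Step 3: result = 46

The answer is 46.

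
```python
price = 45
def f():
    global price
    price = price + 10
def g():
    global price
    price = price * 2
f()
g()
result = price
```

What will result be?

Step 1: price = 45.
Step 2: f() adds 10: price = 45 + 10 = 55.
Step 3: g() doubles: price = 55 * 2 = 110.
Step 4: result = 110

The answer is 110.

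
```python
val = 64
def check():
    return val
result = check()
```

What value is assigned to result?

Step 1: val = 64 is defined in the global scope.
Step 2: check() looks up val. No local val exists, so Python checks the global scope via LEGB rule and finds val = 64.
Step 3: result = 64

The answer is 64.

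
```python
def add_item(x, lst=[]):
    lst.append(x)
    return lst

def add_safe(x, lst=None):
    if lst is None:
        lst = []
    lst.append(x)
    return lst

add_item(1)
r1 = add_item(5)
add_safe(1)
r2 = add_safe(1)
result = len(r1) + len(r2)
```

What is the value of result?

Step 1: add_item shares mutable default: after 2 calls, lst = [1, 5], len = 2.
Step 2: add_safe creates fresh list each time: r2 = [1], len = 1.
Step 3: result = 2 + 1 = 3

The answer is 3.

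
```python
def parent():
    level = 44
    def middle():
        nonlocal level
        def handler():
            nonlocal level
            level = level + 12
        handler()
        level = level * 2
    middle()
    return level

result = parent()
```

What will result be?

Step 1: level = 44.
Step 2: handler() adds 12: level = 44 + 12 = 56.
Step 3: middle() doubles: level = 56 * 2 = 112.
Step 4: result = 112

The answer is 112.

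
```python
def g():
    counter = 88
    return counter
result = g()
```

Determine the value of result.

Step 1: g() defines counter = 88 in its local scope.
Step 2: return counter finds the local variable counter = 88.
Step 3: result = 88

The answer is 88.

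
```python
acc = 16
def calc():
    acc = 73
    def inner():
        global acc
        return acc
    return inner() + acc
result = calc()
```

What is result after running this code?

Step 1: Global acc = 16. calc() shadows with local acc = 73.
Step 2: inner() uses global keyword, so inner() returns global acc = 16.
Step 3: calc() returns 16 + 73 = 89

The answer is 89.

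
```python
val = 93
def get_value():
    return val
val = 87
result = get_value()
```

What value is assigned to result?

Step 1: val is first set to 93, then reassigned to 87.
Step 2: get_value() is called after the reassignment, so it looks up the current global val = 87.
Step 3: result = 87

The answer is 87.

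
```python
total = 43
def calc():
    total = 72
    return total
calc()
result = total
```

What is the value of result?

Step 1: Global total = 43.
Step 2: calc() creates local total = 72 (shadow, not modification).
Step 3: After calc() returns, global total is unchanged. result = 43

The answer is 43.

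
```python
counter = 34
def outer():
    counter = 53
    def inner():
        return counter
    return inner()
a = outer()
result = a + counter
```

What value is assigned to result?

Step 1: outer() has local counter = 53. inner() reads from enclosing.
Step 2: outer() returns 53. Global counter = 34 unchanged.
Step 3: result = 53 + 34 = 87

The answer is 87.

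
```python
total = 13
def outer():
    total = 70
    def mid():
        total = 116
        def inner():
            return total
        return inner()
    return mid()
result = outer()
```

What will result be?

Step 1: Three levels of shadowing: global 13, outer 70, mid 116.
Step 2: inner() finds total = 116 in enclosing mid() scope.
Step 3: result = 116

The answer is 116.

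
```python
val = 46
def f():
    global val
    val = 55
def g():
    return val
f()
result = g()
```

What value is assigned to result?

Step 1: val = 46.
Step 2: f() sets global val = 55.
Step 3: g() reads global val = 55. result = 55

The answer is 55.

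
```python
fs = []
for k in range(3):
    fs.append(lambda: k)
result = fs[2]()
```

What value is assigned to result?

Step 1: The loop creates 3 lambdas, all referencing the same variable k.
Step 2: After the loop, k = 2 (final value).
Step 3: fs[2]() looks up k at call time and finds 2. This is the late binding gotcha. result = 2

The answer is 2.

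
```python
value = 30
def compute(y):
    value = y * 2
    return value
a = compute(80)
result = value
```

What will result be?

Step 1: Global value = 30.
Step 2: compute(80) creates local value = 80 * 2 = 160.
Step 3: Global value unchanged because no global keyword. result = 30

The answer is 30.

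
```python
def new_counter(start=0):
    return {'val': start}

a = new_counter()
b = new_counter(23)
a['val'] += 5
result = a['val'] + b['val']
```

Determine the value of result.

Step 1: new_counter() returns a new dict each call (immutable default 0).
Step 2: a = {'val': 0}, b = {'val': 23}.
Step 3: a['val'] += 5 = 5. result = 5 + 23 = 28

The answer is 28.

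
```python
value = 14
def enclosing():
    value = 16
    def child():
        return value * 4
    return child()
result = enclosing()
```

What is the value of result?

Step 1: enclosing() shadows global value with value = 16.
Step 2: child() finds value = 16 in enclosing scope, computes 16 * 4 = 64.
Step 3: result = 64

The answer is 64.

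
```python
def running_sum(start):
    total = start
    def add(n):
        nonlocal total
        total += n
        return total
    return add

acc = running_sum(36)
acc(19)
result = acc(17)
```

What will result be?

Step 1: running_sum(36) creates closure with total = 36.
Step 2: First acc(19): total = 36 + 19 = 55.
Step 3: Second acc(17): total = 55 + 17 = 72. result = 72

The answer is 72.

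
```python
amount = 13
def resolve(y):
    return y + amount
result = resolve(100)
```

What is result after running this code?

Step 1: amount = 13 is defined globally.
Step 2: resolve(100) uses parameter y = 100 and looks up amount from global scope = 13.
Step 3: result = 100 + 13 = 113

The answer is 113.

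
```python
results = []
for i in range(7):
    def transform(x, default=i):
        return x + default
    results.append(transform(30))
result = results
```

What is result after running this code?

Step 1: Default argument default=i is evaluated at function definition time.
Step 2: Each iteration creates transform with default = current i value.
Step 3: transform(30) returns 30 + default. results = [30, 31, 32, 33, 34, 35, 36]

The answer is [30, 31, 32, 33, 34, 35, 36].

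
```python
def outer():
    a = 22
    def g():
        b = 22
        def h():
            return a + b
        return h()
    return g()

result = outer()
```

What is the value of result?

Step 1: outer() defines a = 22. g() defines b = 22.
Step 2: h() accesses both from enclosing scopes: a = 22, b = 22.
Step 3: result = 22 + 22 = 44

The answer is 44.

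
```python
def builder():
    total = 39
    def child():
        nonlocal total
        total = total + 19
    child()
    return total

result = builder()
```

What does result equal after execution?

Step 1: builder() sets total = 39.
Step 2: child() uses nonlocal to modify total in builder's scope: total = 39 + 19 = 58.
Step 3: builder() returns the modified total = 58

The answer is 58.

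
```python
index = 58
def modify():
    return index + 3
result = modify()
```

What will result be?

Step 1: index = 58 is defined globally.
Step 2: modify() looks up index from global scope = 58, then computes 58 + 3 = 61.
Step 3: result = 61

The answer is 61.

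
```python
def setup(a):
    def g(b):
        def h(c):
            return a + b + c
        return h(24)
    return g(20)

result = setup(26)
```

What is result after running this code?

Step 1: a = 26, b = 20, c = 24 across three nested scopes.
Step 2: h() accesses all three via LEGB rule.
Step 3: result = 26 + 20 + 24 = 70

The answer is 70.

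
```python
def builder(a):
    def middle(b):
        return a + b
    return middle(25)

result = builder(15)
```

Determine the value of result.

Step 1: builder(15) passes a = 15.
Step 2: middle(25) has b = 25, reads a = 15 from enclosing.
Step 3: result = 15 + 25 = 40

The answer is 40.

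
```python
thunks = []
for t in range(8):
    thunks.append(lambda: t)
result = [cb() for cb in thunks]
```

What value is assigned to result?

Step 1: All 8 lambdas share the same variable t.
Step 2: After the loop, t = 7.
Step 3: Each call returns 7. result = [7, 7, 7, 7, 7, 7, 7, 7]

The answer is [7, 7, 7, 7, 7, 7, 7, 7].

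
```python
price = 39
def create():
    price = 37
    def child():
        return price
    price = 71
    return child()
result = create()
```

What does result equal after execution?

Step 1: create() sets price = 37, then later price = 71.
Step 2: child() is called after price is reassigned to 71. Closures capture variables by reference, not by value.
Step 3: result = 71

The answer is 71.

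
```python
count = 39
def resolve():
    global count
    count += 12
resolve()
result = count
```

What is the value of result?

Step 1: count = 39 globally.
Step 2: resolve() modifies global count: count += 12 = 51.
Step 3: result = 51

The answer is 51.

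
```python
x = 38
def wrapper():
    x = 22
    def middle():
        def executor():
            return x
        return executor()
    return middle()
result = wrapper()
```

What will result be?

Step 1: wrapper() defines x = 22. middle() and executor() have no local x.
Step 2: executor() checks local (none), enclosing middle() (none), enclosing wrapper() and finds x = 22.
Step 3: result = 22

The answer is 22.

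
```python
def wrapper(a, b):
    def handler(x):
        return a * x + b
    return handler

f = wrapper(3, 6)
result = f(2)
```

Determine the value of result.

Step 1: wrapper(3, 6) captures a = 3, b = 6.
Step 2: f(2) computes 3 * 2 + 6 = 12.
Step 3: result = 12

The answer is 12.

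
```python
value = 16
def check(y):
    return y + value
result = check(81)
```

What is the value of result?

Step 1: value = 16 is defined globally.
Step 2: check(81) uses parameter y = 81 and looks up value from global scope = 16.
Step 3: result = 81 + 16 = 97

The answer is 97.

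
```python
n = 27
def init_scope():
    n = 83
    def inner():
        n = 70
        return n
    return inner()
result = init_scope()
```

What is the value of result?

Step 1: Three scopes define n: global (27), init_scope (83), inner (70).
Step 2: inner() has its own local n = 70, which shadows both enclosing and global.
Step 3: result = 70 (local wins in LEGB)

The answer is 70.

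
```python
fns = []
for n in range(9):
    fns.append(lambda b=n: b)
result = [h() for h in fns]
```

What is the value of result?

Step 1: Default arg b=n captures n at each iteration.
Step 2: Each lambda has its own default: 0, 1, ..., 8.
Step 3: result = [0, 1, 2, 3, 4, 5, 6, 7, 8]

The answer is [0, 1, 2, 3, 4, 5, 6, 7, 8].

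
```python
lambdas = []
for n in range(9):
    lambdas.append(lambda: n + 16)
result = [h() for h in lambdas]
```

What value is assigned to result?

Step 1: All lambdas capture n by reference. After the loop, n = 8.
Step 2: Each call returns 8 + 16 = 24.
Step 3: result = [24, 24, 24, 24, 24, 24, 24, 24, 24]

The answer is [24, 24, 24, 24, 24, 24, 24, 24, 24].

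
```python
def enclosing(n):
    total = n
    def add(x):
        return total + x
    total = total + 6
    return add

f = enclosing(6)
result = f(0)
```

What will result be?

Step 1: enclosing(6) sets total = 6, then total = 6 + 6 = 12.
Step 2: Closures capture by reference, so add sees total = 12.
Step 3: f(0) returns 12 + 0 = 12

The answer is 12.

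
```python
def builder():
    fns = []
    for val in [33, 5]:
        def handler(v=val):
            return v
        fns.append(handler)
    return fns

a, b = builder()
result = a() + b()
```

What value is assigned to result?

Step 1: Default argument v=val captures val at each iteration.
Step 2: a() returns 33 (captured at first iteration), b() returns 5 (captured at second).
Step 3: result = 33 + 5 = 38

The answer is 38.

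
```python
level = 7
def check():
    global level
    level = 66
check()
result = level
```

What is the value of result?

Step 1: level = 7 globally.
Step 2: check() declares global level and sets it to 66.
Step 3: After check(), global level = 66. result = 66

The answer is 66.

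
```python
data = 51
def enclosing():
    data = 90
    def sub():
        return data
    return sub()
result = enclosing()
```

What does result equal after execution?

Step 1: data = 51 globally, but enclosing() defines data = 90 locally.
Step 2: sub() looks up data. Not in local scope, so checks enclosing scope (enclosing) and finds data = 90.
Step 3: result = 90

The answer is 90.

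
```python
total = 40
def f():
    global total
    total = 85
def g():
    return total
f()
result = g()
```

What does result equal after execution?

Step 1: total = 40.
Step 2: f() sets global total = 85.
Step 3: g() reads global total = 85. result = 85

The answer is 85.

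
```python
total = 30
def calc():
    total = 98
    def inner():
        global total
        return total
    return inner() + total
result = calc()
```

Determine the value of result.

Step 1: Global total = 30. calc() shadows with local total = 98.
Step 2: inner() uses global keyword, so inner() returns global total = 30.
Step 3: calc() returns 30 + 98 = 128

The answer is 128.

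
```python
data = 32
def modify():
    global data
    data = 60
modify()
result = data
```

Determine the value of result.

Step 1: data = 32 globally.
Step 2: modify() declares global data and sets it to 60.
Step 3: After modify(), global data = 60. result = 60

The answer is 60.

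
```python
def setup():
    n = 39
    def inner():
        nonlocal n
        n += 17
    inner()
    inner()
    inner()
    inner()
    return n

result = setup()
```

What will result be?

Step 1: n starts at 39.
Step 2: inner() is called 4 times, each adding 17.
Step 3: n = 39 + 17 * 4 = 107

The answer is 107.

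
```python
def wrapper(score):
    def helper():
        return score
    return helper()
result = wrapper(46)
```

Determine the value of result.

Step 1: wrapper(46) binds parameter score = 46.
Step 2: helper() looks up score in enclosing scope and finds the parameter score = 46.
Step 3: result = 46

The answer is 46.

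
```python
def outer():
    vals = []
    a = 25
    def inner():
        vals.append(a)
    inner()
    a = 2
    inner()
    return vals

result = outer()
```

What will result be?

Step 1: a = 25. inner() appends current a to vals.
Step 2: First inner(): appends 25. Then a = 2.
Step 3: Second inner(): appends 2 (closure sees updated a). result = [25, 2]

The answer is [25, 2].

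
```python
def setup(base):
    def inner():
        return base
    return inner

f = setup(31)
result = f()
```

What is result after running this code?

Step 1: setup(31) creates closure capturing base = 31.
Step 2: f() returns the captured base = 31.
Step 3: result = 31

The answer is 31.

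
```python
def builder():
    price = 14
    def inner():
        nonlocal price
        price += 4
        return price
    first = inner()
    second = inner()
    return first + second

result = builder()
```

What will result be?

Step 1: price starts at 14.
Step 2: First call: price = 14 + 4 = 18, returns 18.
Step 3: Second call: price = 18 + 4 = 22, returns 22.
Step 4: result = 18 + 22 = 40

The answer is 40.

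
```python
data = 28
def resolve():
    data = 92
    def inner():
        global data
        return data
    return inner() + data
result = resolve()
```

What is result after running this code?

Step 1: Global data = 28. resolve() shadows with local data = 92.
Step 2: inner() uses global keyword, so inner() returns global data = 28.
Step 3: resolve() returns 28 + 92 = 120

The answer is 120.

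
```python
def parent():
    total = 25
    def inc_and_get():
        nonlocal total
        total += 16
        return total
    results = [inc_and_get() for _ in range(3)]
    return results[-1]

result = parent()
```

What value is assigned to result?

Step 1: total = 25.
Step 2: Three calls to inc_and_get(), each adding 16.
Step 3: Last value = 25 + 16 * 3 = 73

The answer is 73.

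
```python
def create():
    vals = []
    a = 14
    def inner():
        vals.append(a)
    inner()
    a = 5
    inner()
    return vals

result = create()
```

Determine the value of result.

Step 1: a = 14. inner() appends current a to vals.
Step 2: First inner(): appends 14. Then a = 5.
Step 3: Second inner(): appends 5 (closure sees updated a). result = [14, 5]

The answer is [14, 5].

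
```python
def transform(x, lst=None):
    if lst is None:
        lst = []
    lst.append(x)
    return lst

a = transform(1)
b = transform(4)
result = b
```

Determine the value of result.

Step 1: None default with guard creates a NEW list each call.
Step 2: a = [1] (fresh list). b = [4] (another fresh list).
Step 3: result = [4] (this is the fix for mutable default)

The answer is [4].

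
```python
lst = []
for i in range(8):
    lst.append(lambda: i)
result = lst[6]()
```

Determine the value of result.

Step 1: The loop creates 8 lambdas, all referencing the same variable i.
Step 2: After the loop, i = 7 (final value).
Step 3: lst[6]() looks up i at call time and finds 7. This is the late binding gotcha. result = 7

The answer is 7.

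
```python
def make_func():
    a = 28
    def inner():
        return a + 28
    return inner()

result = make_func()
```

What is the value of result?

Step 1: make_func() defines a = 28.
Step 2: inner() reads a = 28 from enclosing scope, returns 28 + 28 = 56.
Step 3: result = 56

The answer is 56.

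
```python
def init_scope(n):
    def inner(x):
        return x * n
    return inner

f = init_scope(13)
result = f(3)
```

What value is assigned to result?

Step 1: init_scope(13) creates a closure capturing n = 13.
Step 2: f(3) computes 3 * 13 = 39.
Step 3: result = 39

The answer is 39.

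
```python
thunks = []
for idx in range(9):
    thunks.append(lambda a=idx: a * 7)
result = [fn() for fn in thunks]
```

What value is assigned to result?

Step 1: Default arg a=idx captures idx at each iteration.
Step 2: thunks[k] has a defaulting to k, returns k * 7.
Step 3: result = [0, 7, 14, 21, 28, 35, 42, 49, 56]

The answer is [0, 7, 14, 21, 28, 35, 42, 49, 56].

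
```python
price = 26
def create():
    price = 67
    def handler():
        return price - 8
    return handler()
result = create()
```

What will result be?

Step 1: create() shadows global price with price = 67.
Step 2: handler() finds price = 67 in enclosing scope, computes 67 - 8 = 59.
Step 3: result = 59

The answer is 59.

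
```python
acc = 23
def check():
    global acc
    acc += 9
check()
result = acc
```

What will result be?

Step 1: acc = 23 globally.
Step 2: check() modifies global acc: acc += 9 = 32.
Step 3: result = 32

The answer is 32.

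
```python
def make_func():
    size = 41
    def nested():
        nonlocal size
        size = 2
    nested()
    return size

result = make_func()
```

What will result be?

Step 1: make_func() sets size = 41.
Step 2: nested() uses nonlocal to reassign size = 2.
Step 3: result = 2

The answer is 2.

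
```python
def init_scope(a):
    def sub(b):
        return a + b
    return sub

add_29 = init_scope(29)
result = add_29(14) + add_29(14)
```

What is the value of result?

Step 1: add_29 captures a = 29.
Step 2: add_29(14) = 29 + 14 = 43, called twice.
Step 3: result = 43 + 43 = 86

The answer is 86.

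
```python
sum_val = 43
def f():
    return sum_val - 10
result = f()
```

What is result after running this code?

Step 1: sum_val = 43 is defined globally.
Step 2: f() looks up sum_val from global scope = 43, then computes 43 - 10 = 33.
Step 3: result = 33

The answer is 33.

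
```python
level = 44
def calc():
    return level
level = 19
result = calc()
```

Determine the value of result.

Step 1: level is first set to 44, then reassigned to 19.
Step 2: calc() is called after the reassignment, so it looks up the current global level = 19.
Step 3: result = 19

The answer is 19.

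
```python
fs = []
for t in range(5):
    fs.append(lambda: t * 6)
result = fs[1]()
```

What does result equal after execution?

Step 1: All lambdas reference the same variable t (late binding).
Step 2: After the loop, t = 4. Every lambda returns t * 6.
Step 3: fs[1]() = 4 * 6 = 24

The answer is 24.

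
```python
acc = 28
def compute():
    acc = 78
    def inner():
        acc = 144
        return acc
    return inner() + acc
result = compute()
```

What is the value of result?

Step 1: compute() has local acc = 78. inner() has local acc = 144.
Step 2: inner() returns its local acc = 144.
Step 3: compute() returns 144 + its own acc (78) = 222

The answer is 222.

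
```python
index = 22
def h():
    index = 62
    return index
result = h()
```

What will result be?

Step 1: Global index = 22.
Step 2: h() creates local index = 62, shadowing the global.
Step 3: Returns local index = 62. result = 62

The answer is 62.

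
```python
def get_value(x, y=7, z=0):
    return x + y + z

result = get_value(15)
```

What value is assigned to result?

Step 1: get_value(15) uses defaults y = 7, z = 0.
Step 2: Returns 15 + 7 + 0 = 22.
Step 3: result = 22

The answer is 22.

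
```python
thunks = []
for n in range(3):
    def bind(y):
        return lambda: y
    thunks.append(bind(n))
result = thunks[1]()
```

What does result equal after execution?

Step 1: bind(n) creates a new scope capturing y = n at call time.
Step 2: thunks[1] = bind(1), so its lambda captures y = 1.
Step 3: result = 1 (closure factory fixes late binding)

The answer is 1.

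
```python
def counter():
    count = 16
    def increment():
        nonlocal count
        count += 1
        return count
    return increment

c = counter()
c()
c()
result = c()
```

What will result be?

Step 1: counter() creates closure with count = 16.
Step 2: Each c() call increments count via nonlocal. After 3 calls: 16 + 3 = 19.
Step 3: result = 19

The answer is 19.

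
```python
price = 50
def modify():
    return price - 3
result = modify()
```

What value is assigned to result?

Step 1: price = 50 is defined globally.
Step 2: modify() looks up price from global scope = 50, then computes 50 - 3 = 47.
Step 3: result = 47

The answer is 47.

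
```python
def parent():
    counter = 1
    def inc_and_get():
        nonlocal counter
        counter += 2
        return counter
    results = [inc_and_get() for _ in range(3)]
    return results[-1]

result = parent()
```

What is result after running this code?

Step 1: counter = 1.
Step 2: Three calls to inc_and_get(), each adding 2.
Step 3: Last value = 1 + 2 * 3 = 7

The answer is 7.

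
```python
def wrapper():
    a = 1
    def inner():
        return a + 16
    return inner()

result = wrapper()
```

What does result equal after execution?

Step 1: wrapper() defines a = 1.
Step 2: inner() reads a = 1 from enclosing scope, returns 1 + 16 = 17.
Step 3: result = 17

The answer is 17.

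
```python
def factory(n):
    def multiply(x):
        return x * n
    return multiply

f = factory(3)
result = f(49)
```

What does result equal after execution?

Step 1: factory(3) returns multiply closure with n = 3.
Step 2: f(49) computes 49 * 3 = 147.
Step 3: result = 147

The answer is 147.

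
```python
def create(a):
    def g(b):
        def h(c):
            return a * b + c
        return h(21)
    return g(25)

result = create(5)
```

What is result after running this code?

Step 1: a = 5, b = 25, c = 21.
Step 2: h() computes a * b + c = 5 * 25 + 21 = 146.
Step 3: result = 146

The answer is 146.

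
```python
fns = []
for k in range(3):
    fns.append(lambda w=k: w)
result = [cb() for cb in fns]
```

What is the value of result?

Step 1: Default arg w=k captures k at each iteration.
Step 2: Each lambda has its own default: 0, 1, ..., 2.
Step 3: result = [0, 1, 2]

The answer is [0, 1, 2].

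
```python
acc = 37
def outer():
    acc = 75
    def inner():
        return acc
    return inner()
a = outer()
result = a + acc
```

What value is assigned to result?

Step 1: outer() has local acc = 75. inner() reads from enclosing.
Step 2: outer() returns 75. Global acc = 37 unchanged.
Step 3: result = 75 + 37 = 112

The answer is 112.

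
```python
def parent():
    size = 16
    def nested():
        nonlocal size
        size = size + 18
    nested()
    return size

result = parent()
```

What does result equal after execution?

Step 1: parent() sets size = 16.
Step 2: nested() uses nonlocal to modify size in parent's scope: size = 16 + 18 = 34.
Step 3: parent() returns the modified size = 34

The answer is 34.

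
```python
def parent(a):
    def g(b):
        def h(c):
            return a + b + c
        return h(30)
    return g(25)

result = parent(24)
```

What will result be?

Step 1: a = 24, b = 25, c = 30 across three nested scopes.
Step 2: h() accesses all three via LEGB rule.
Step 3: result = 24 + 25 + 30 = 79

The answer is 79.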